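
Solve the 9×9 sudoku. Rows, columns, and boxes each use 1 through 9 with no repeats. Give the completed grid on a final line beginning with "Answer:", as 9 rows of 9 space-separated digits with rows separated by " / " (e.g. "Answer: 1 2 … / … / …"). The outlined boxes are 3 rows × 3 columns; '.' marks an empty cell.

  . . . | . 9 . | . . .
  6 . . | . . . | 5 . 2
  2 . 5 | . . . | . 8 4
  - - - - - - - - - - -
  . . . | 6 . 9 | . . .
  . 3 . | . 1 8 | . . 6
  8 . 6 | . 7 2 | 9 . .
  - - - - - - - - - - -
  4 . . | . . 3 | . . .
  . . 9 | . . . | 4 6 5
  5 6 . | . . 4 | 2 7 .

Step 1. [r9c5∈{8}] nothing but 8 survives at r9c5 ⇒ r9c5=8.
Step 2. [r1c4∈{1,2,3,4,5,7,8}] row 1 places 2 nowhere but r1c4, so r1c4=2.
Step 3. [r8c2∈{1,2,7,8}] in row 8, 8 fits only at r8c2. So r8c2=8.
Step 4. [r9c9∈{1,3,9}] across box 9, 3 lands solely at r9c9, so r9c9=3.
Step 5. [r9c3∈{1}] nothing but 1 survives at r9c3 ⇒ r9c3=1.
Step 6. [r6c9∈{1}] nothing but 1 survives at r6c9. So r6c9=1.
Step 7. [r1c9∈{7}] r1c9 has the single candidate 7, so r1c9=7.
Step 8. [r2c4∈{1,3,4,7,8}] col 4 places 8 nowhere but r2c4 ⇒ r2c4=8.
Step 9. [r2c5∈{3,4}] 4 has one home in box 2: r2c5, so r2c5=4.
Step 10. [r2c8∈{1,3,9}] 9 has one home in box 3: r2c8, so r2c8=9.
Step 11. [r2c3∈{3,7}] across row 2, 3 lands solely at r2c3 ⇒ r2c3=3.
Step 12. [r1c1∈{1}] r1c1 has the single candidate 1. So r1c1=1.
Step 13. [r4c1∈{7}] r4c1 has the single candidate 7, so r4c1=7.
Step 14. [r3c7∈{1,3,6}] 1 has one home in box 3: r3c7, so r3c7=1.
Step 15. [r4c2∈{1,2,4,5}] in row 4, 1 fits only at r4c2 ⇒ r4c2=1.
Step 16. [r7c3∈{2,7}] 7 has one home in col 3: r7c3. So r7c3=7.
Step 17. [r6c2∈{4,5}] in col 2, 5 fits only at r6c2. So r6c2=5.
Step 18. [r7c5∈{2,5,6}] 6 has one home in row 7: r7c5 ⇒ r7c5=6.
Step 19. [r7c4∈{1,5,9}] across row 7, 5 lands solely at r7c4, so r7c4=5.
Step 20. [r1c8∈{3}] r1c8's peers cover all but 3, so r1c8=3.
Step 21. [r6c8∈{4}] r6c8's peers cover all but 4, so r6c8=4.
Step 22. [r4c3∈{2,4}] row 4 places 4 nowhere but r4c3. So r4c3=4.
Step 23. [r2c6∈{1,7}] 1 has one home in row 2: r2c6, so r2c6=1.
Step 24. [r4c7∈{3,8}] r4c7 is the only open cell in col 7 admitting 3. So r4c7=3.
Step 25. [r3c6∈{6,7}] 6 has one home in row 3: r3c6. So r3c6=6.
Step 26. [r3c4∈{3,7}] in box 2, 7 fits only at r3c4 ⇒ r3c4=7.
Step 27. [r5c8∈{2,5}] in row 5, 5 fits only at r5c8. So r5c8=5.
Step 28. [r4c9∈{8}] only 8 remains possible at r4c9. So r4c9=8.
Step 29. [r1c7∈{6}] r1c7's peers cover all but 6, so r1c7=6.
Step 30. [r4c5∈{5}] r4c5's peers cover all but 5, so r4c5=5.
Step 31. [r3c2∈{9}] r3c2's peers cover all but 9 ⇒ r3c2=9.
Step 32. [r7c2∈{2}] r7c2's peers cover all but 2 ⇒ r7c2=2.
Step 33. [r9c4∈{9}] r9c4 is down to just 9 ⇒ r9c4=9.
Step 34. [r1c6∈{5}] r1c6 has the single candidate 5 ⇒ r1c6=5.
Step 35. [r4c8∈{2}] r4c8's peers cover all but 2 ⇒ r4c8=2.
Step 36. [r6c4∈{3}] r6c4 is down to just 3. So r6c4=3.
Step 37. [r1c3∈{8}] r1c3 is down to just 8. So r1c3=8.
Step 38. [r7c9∈{9}] nothing but 9 survives at r7c9 ⇒ r7c9=9.
Step 39. [r5c3∈{2}] r5c3 has the single candidate 2. So r5c3=2.
Step 40. [r8c4∈{1}] r8c4 has the single candidate 1. So r8c4=1.
Step 41. [r8c5∈{2}] r8c5 has the single candidate 2 ⇒ r8c5=2.
Step 42. [r2c2∈{7}] nothing but 7 survives at r2c2. So r2c2=7.
Step 43. [r7c8∈{1}] r7c8 has the single candidate 1. So r7c8=1.
Step 44. [r3c5∈{3}] r3c5's peers cover all but 3 ⇒ r3c5=3.
Step 45. [r7c7∈{8}] r7c7 is down to just 8, so r7c7=8.
Step 46. [r5c4∈{4}] nothing but 4 survives at r5c4, so r5c4=4.
Step 47. [r8c6∈{7}] nothing but 7 survives at r8c6, so r8c6=7.
Step 48. [r1c2∈{4}] only 4 remains possible at r1c2. So r1c2=4.
Step 49. [r8c1∈{3}] only 3 remains possible at r8c1. So r8c1=3.
Step 50. [r5c1∈{9}] only 9 remains possible at r5c1, so r5c1=9.
Step 51. [r5c7∈{7}] r5c7's peers cover all but 7, so r5c7=7.

Answer: 1 4 8 2 9 5 6 3 7 / 6 7 3 8 4 1 5 9 2 / 2 9 5 7 3 6 1 8 4 / 7 1 4 6 5 9 3 2 8 / 9 3 2 4 1 8 7 5 6 / 8 5 6 3 7 2 9 4 1 / 4 2 7 5 6 3 8 1 9 / 3 8 9 1 2 7 4 6 5 / 5 6 1 9 8 4 2 7 3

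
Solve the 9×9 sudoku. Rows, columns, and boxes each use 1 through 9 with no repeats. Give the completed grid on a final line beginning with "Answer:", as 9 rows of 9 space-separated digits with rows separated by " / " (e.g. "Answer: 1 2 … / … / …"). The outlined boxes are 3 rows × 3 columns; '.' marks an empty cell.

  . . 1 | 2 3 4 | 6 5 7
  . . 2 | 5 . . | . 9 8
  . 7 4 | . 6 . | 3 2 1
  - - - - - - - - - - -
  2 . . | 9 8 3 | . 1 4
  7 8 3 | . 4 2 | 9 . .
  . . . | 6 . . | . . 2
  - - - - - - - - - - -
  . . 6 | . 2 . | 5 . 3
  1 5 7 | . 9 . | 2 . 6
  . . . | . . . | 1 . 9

Step 1. [r8c6∈{8}] nothing but 8 survives at r8c6 ⇒ r8c6=8.
Step 2. [r6c2∈{1,4,9}] col 2 places 1 nowhere but r6c2, so r6c2=1.
Step 3. [r6c1∈{4,5,9}] row 6 places 4 nowhere but r6c1, so r6c1=4.
Step 4. [r1c1∈{8,9}] r1c1 is the only open cell in row 1 admitting 8 ⇒ r1c1=8.
Step 5. [r7c8∈{4,7,8}] in row 7, 8 fits only at r7c8, so r7c8=8.
Step 6. [r9c8∈{4,7}] r9c8 is the only open cell in box 9 admitting 7. So r9c8=7.
Step 7. [r7c4∈{1,4,7}] r7c4 is the only open cell in col 4 admitting 7 ⇒ r7c4=7.
Step 8. [r9c1∈{3}] r9c1's peers cover all but 3. So r9c1=3.
Step 9. [r2c5∈{1,7}] 1 has one home in col 5: r2c5, so r2c5=1.
Step 10. [r6c5∈{5,7}] col 5 places 7 nowhere but r6c5, so r6c5=7.
Step 11. [r7c2∈{4,9}] across row 7, 4 lands solely at r7c2, so r7c2=4.
Step 12. [r6c6∈{5}] r6c6's peers cover all but 5. So r6c6=5.
Step 13. [r7c1∈{9}] nothing but 9 survives at r7c1. So r7c1=9.
Step 14. [r9c4∈{4}] nothing but 4 survives at r9c4. So r9c4=4.
Step 15. [r4c2∈{6}] nothing but 6 survives at r4c2, so r4c2=6.
Step 16. [r2c7∈{4}] r2c7 has the single candidate 4, so r2c7=4.
Step 17. [r3c6∈{9}] r3c6's peers cover all but 9, so r3c6=9.
Step 18. [r4c3∈{5}] r4c3 has the single candidate 5, so r4c3=5.
Step 19. [r8c8∈{4}] nothing but 4 survives at r8c8, so r8c8=4.
Step 20. [r4c7∈{7}] r4c7 is down to just 7. So r4c7=7.
Step 21. [r2c2∈{3}] r2c2's peers cover all but 3. So r2c2=3.
Step 22. [r1c2∈{9}] r1c2 has the single candidate 9 ⇒ r1c2=9.
Step 23. [r6c3∈{9}] nothing but 9 survives at r6c3, so r6c3=9.
Step 24. [r2c6∈{7}] r2c6's peers cover all but 7, so r2c6=7.
Step 25. [r5c9∈{5}] r5c9 is down to just 5 ⇒ r5c9=5.
Step 26. [r2c1∈{6}] r2c1 has the single candidate 6, so r2c1=6.
Step 27. [r9c3∈{8}] nothing but 8 survives at r9c3, so r9c3=8.
Step 28. [r9c2∈{2}] r9c2 is down to just 2 ⇒ r9c2=2.
Step 29. [r8c4∈{3}] nothing but 3 survives at r8c4, so r8c4=3.
Step 30. [r3c1∈{5}] r3c1's peers cover all but 5 ⇒ r3c1=5.
Step 31. [r7c6∈{1}] only 1 remains possible at r7c6. So r7c6=1.
Step 32. [r6c7∈{8}] r6c7 has the single candidate 8 ⇒ r6c7=8.
Step 33. [r5c8∈{6}] r5c8's peers cover all but 6 ⇒ r5c8=6.
Step 34. [r9c5∈{5}] nothing but 5 survives at r9c5. So r9c5=5.
Step 35. [r5c4∈{1}] r5c4 has the single candidate 1, so r5c4=1.
Step 36. [r3c4∈{8}] nothing but 8 survives at r3c4. So r3c4=8.
Step 37. [r6c8∈{3}] nothing but 3 survives at r6c8, so r6c8=3.
Step 38. [r9c6∈{6}] r9c6 has the single candidate 6. So r9c6=6.

Answer: 8 9 1 2 3 4 6 5 7 / 6 3 2 5 1 7 4 9 8 / 5 7 4 8 6 9 3 2 1 / 2 6 5 9 8 3 7 1 4 / 7 8 3 1 4 2 9 6 5 / 4 1 9 6 7 5 8 3 2 / 9 4 6 7 2 1 5 8 3 / 1 5 7 3 9 8 2 4 6 / 3 2 8 4 5 6 1 7 9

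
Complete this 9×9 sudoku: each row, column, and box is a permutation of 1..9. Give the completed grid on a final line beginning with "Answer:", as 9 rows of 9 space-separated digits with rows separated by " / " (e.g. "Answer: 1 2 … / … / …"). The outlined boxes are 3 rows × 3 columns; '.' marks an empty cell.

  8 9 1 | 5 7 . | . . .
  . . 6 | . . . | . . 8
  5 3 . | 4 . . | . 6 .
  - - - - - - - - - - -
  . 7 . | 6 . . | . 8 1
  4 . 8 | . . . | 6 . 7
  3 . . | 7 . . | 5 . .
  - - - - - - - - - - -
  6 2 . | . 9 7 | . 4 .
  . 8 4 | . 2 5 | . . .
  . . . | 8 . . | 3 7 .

Step 1. [r5c8∈{2,3,9}] in box 6, 3 fits only at r5c8 ⇒ r5c8=3.
Step 2. [r1c8∈{2}] r1c8's peers cover all but 2, so r1c8=2.
Step 3. [r3c9∈{9}] r3c9 has the single candidate 9 ⇒ r3c9=9.
Step 4. [r4c7∈{2,4,9}] col 7 places 2 nowhere but r4c7 ⇒ r4c7=2.
Step 5. [r4c1∈{9}] r4c1 is down to just 9, so r4c1=9.
Step 6. [r9c1∈{1}] r9c1 is down to just 1 ⇒ r9c1=1.
Step 7. [r9c2∈{5}] only 5 remains possible at r9c2 ⇒ r9c2=5.
Step 8. [r2c1∈{2,7}] r2c1 is the only open cell in col 1 admitting 2, so r2c1=2.
Step 9. [r3c6∈{1,2,8}] row 3 places 2 nowhere but r3c6. So r3c6=2.
Step 10. [r6c6∈{1,4,8,9}] across col 6, 8 lands solely at r6c6, so r6c6=8.
Step 11. [r5c2∈{1}] only 1 remains possible at r5c2. So r5c2=1.
Step 12. [r2c6∈{1,3,9}] r2c6 is the only open cell in col 6 admitting 1, so r2c6=1.
Step 13. [r8c8∈{1,9}] in col 8, 1 fits only at r8c8. So r8c8=1.
Step 14. [r9c5∈{4,6}] 6 has one home in col 5: r9c5. So r9c5=6.
Step 15. [r2c5∈{3}] r2c5 has the single candidate 3, so r2c5=3.
Step 16. [r6c9∈{4}] r6c9's peers cover all but 4 ⇒ r6c9=4.
Step 17. [r2c7∈{4,7}] r2c7 is the only open cell in row 2 admitting 7, so r2c7=7.
Step 18. [r4c5∈{4,5}] r4c5 is the only open cell in col 5 admitting 4. So r4c5=4.
Step 19. [r5c4∈{2,9}] in row 5, 2 fits only at r5c4 ⇒ r5c4=2.
Step 20. [r7c3∈{3}] nothing but 3 survives at r7c3, so r7c3=3.
Step 21. [r9c6∈{4}] r9c6's peers cover all but 4 ⇒ r9c6=4.
Step 22. [r7c9∈{5}] nothing but 5 survives at r7c9, so r7c9=5.
Step 23. [r3c3∈{7}] r3c3 has the single candidate 7. So r3c3=7.
Step 24. [r4c6∈{3}] nothing but 3 survives at r4c6, so r4c6=3.
Step 25. [r6c5∈{1}] nothing but 1 survives at r6c5 ⇒ r6c5=1.
Step 26. [r5c6∈{9}] r5c6's peers cover all but 9. So r5c6=9.
Step 27. [r5c5∈{5}] nothing but 5 survives at r5c5, so r5c5=5.
Step 28. [r2c2∈{4}] r2c2 is down to just 4 ⇒ r2c2=4.
Step 29. [r2c8∈{5}] r2c8's peers cover all but 5 ⇒ r2c8=5.
Step 30. [r2c4∈{9}] r2c4 is down to just 9 ⇒ r2c4=9.
Step 31. [r9c3∈{9}] only 9 remains possible at r9c3 ⇒ r9c3=9.
Step 32. [r6c8∈{9}] only 9 remains possible at r6c8, so r6c8=9.
Step 33. [r9c9∈{2}] r9c9 has the single candidate 2. So r9c9=2.
Step 34. [r6c3∈{2}] r6c3 has the single candidate 2 ⇒ r6c3=2.
Step 35. [r6c2∈{6}] r6c2 has the single candidate 6 ⇒ r6c2=6.
Step 36. [r1c6∈{6}] nothing but 6 survives at r1c6. So r1c6=6.
Step 37. [r3c5∈{8}] r3c5's peers cover all but 8, so r3c5=8.
Step 38. [r8c7∈{9}] r8c7 is down to just 9, so r8c7=9.
Step 39. [r3c7∈{1}] r3c7 has the single candidate 1. So r3c7=1.
Step 40. [r1c7∈{4}] r1c7 has the single candidate 4, so r1c7=4.
Step 41. [r8c1∈{7}] only 7 remains possible at r8c1. So r8c1=7.
Step 42. [r1c9∈{3}] r1c9's peers cover all but 3 ⇒ r1c9=3.
Step 43. [r7c4∈{1}] r7c4 is down to just 1, so r7c4=1.
Step 44. [r8c9∈{6}] r8c9 has the single candidate 6. So r8c9=6.
Step 45. [r8c4∈{3}] r8c4 is down to just 3, so r8c4=3.
Step 46. [r4c3∈{5}] r4c3 has the single candidate 5. So r4c3=5.
Step 47. [r7c7∈{8}] r7c7 has the single candidate 8, so r7c7=8.

Answer: 8 9 1 5 7 6 4 2 3 / 2 4 6 9 3 1 7 5 8 / 5 3 7 4 8 2 1 6 9 / 9 7 5 6 4 3 2 8 1 / 4 1 8 2 5 9 6 3 7 / 3 6 2 7 1 8 5 9 4 / 6 2 3 1 9 7 8 4 5 / 7 8 4 3 2 5 9 1 6 / 1 5 9 8 6 4 3 7 2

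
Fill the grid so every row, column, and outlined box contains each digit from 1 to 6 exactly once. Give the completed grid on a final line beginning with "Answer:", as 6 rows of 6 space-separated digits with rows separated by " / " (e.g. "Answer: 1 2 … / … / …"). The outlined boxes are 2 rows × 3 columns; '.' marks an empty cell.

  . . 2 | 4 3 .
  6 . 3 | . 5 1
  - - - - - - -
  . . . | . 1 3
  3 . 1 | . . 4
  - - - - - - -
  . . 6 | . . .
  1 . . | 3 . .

Step 1. [r2c2∈{4}] nothing but 4 survives at r2c2, so r2c2=4.
Step 2. [r1c1∈{5}] r1c1's peers cover all but 5 ⇒ r1c1=5.
Step 3. [r2c4∈{2}] nothing but 2 survives at r2c4. So r2c4=2.
Step 4. [r4c5∈{2,6}] 2 has one home in box 4: r4c5, so r4c5=2.
Step 5. [r6c5∈{4,6}] in col 5, 6 fits only at r6c5. So r6c5=6.
Step 6. [r6c3∈{4,5}] 4 has one home in row 6: r6c3, so r6c3=4.
Step 7. [r5c1∈{2}] nothing but 2 survives at r5c1. So r5c1=2.
Step 8. [r6c2∈{5}] nothing but 5 survives at r6c2, so r6c2=5.
Step 9. [r4c4∈{5,6}] in row 4, 5 fits only at r4c4. So r4c4=5.
Step 10. [r3c4∈{6}] nothing but 6 survives at r3c4 ⇒ r3c4=6.
Step 11. [r3c2∈{2}] r3c2's peers cover all but 2, so r3c2=2.
Step 12. [r6c6∈{2}] only 2 remains possible at r6c6 ⇒ r6c6=2.
Step 13. [r5c5∈{4}] r5c5's peers cover all but 4 ⇒ r5c5=4.
Step 14. [r3c3∈{5}] r3c3's peers cover all but 5, so r3c3=5.
Step 15. [r1c2∈{1}] r1c2 is down to just 1, so r1c2=1.
Step 16. [r5c2∈{3}] nothing but 3 survives at r5c2, so r5c2=3.
Step 17. [r4c2∈{6}] r4c2 is down to just 6 ⇒ r4c2=6.
Step 18. [r3c1∈{4}] nothing but 4 survives at r3c1. So r3c1=4.
Step 19. [r5c4∈{1}] r5c4 is down to just 1, so r5c4=1.
Step 20. [r5c6∈{5}] r5c6 has the single candidate 5, so r5c6=5.
Step 21. [r1c6∈{6}] r1c6 has the single candidate 6, so r1c6=6.

Answer: 5 1 2 4 3 6 / 6 4 3 2 5 1 / 4 2 5 6 1 3 / 3 6 1 5 2 4 / 2 3 6 1 4 5 / 1 5 4 3 6 2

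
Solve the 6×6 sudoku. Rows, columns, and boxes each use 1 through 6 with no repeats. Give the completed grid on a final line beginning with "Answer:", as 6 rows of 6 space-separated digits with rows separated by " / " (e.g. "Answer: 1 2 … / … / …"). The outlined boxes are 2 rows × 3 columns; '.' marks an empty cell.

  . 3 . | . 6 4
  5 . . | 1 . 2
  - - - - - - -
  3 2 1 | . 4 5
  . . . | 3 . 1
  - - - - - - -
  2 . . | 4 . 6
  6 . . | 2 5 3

Step 1. [r6c3∈{4}] r6c3 has the single candidate 4, so r6c3=4.
Step 2. [r2c3∈{6}] r2c3's peers cover all but 6 ⇒ r2c3=6.
Step 3. [r4c3∈{5}] nothing but 5 survives at r4c3, so r4c3=5.
Step 4. [r5c5∈{1}] only 1 remains possible at r5c5 ⇒ r5c5=1.
Step 5. [r4c2∈{4,6}] row 4 places 6 nowhere but r4c2 ⇒ r4c2=6.
Step 6. [r6c2∈{1}] r6c2 has the single candidate 1. So r6c2=1.
Step 7. [r3c4∈{6}] r3c4 has the single candidate 6, so r3c4=6.
Step 8. [r4c5∈{2}] r4c5 has the single candidate 2. So r4c5=2.
Step 9. [r2c5∈{3}] nothing but 3 survives at r2c5. So r2c5=3.
Step 10. [r4c1∈{4}] only 4 remains possible at r4c1. So r4c1=4.
Step 11. [r1c3∈{2}] nothing but 2 survives at r1c3 ⇒ r1c3=2.
Step 12. [r1c1∈{1}] r1c1 has the single candidate 1. So r1c1=1.
Step 13. [r5c2∈{5}] nothing but 5 survives at r5c2, so r5c2=5.
Step 14. [r5c3∈{3}] r5c3 has the single candidate 3 ⇒ r5c3=3.
Step 15. [r2c2∈{4}] only 4 remains possible at r2c2 ⇒ r2c2=4.
Step 16. [r1c4∈{5}] only 5 remains possible at r1c4. So r1c4=5.

Answer: 1 3 2 5 6 4 / 5 4 6 1 3 2 / 3 2 1 6 4 5 / 4 6 5 3 2 1 / 2 5 3 4 1 6 / 6 1 4 2 5 3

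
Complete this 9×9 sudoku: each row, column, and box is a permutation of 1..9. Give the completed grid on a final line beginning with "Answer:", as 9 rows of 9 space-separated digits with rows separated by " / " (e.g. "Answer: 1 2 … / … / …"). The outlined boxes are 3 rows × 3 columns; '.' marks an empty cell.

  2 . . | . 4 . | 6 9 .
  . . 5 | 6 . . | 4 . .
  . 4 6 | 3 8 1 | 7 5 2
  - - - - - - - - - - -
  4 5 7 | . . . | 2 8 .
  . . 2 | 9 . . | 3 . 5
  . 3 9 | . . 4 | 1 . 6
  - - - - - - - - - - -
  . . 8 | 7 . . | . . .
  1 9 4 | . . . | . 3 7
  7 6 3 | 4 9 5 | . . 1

Step 1. [r7c5∈{1,2,3,6}] in row 7, 1 fits only at r7c5, so r7c5=1.
Step 2. [r6c1∈{8}] r6c1's peers cover all but 8. So r6c1=8.
Step 3. [r1c6∈{7}] r1c6 has the single candidate 7 ⇒ r1c6=7.
Step 4. [r6c5∈{2,5,7}] r6c5 is the only open cell in col 5 admitting 5 ⇒ r6c5=5.
Step 5. [r8c4∈{2,8}] across col 4, 8 lands solely at r8c4, so r8c4=8.
Step 6. [r7c6∈{2,3,6}] across row 7, 3 lands solely at r7c6. So r7c6=3.
Step 7. [r4c6∈{6}] nothing but 6 survives at r4c6, so r4c6=6.
Step 8. [r2c6∈{2,9}] across col 6, 9 lands solely at r2c6. So r2c6=9.
Step 9. [r1c3∈{1}] r1c3 has the single candidate 1, so r1c3=1.
Step 10. [r7c8∈{2,4,6}] 6 has one home in row 7: r7c8, so r7c8=6.
Step 11. [r1c9∈{3,8}] across row 1, 3 lands solely at r1c9 ⇒ r1c9=3.
Step 12. [r7c7∈{5,9}] 9 has one home in col 7: r7c7. So r7c7=9.
Step 13. [r2c2∈{7,8}] across row 2, 7 lands solely at r2c2, so r2c2=7.
Step 14. [r8c5∈{2,6}] r8c5 is the only open cell in row 8 admitting 6, so r8c5=6.
Step 15. [r6c8∈{7}] r6c8 is down to just 7. So r6c8=7.
Step 16. [r8c6∈{2}] r8c6 is down to just 2. So r8c6=2.
Step 17. [r1c2∈{8}] r1c2 has the single candidate 8 ⇒ r1c2=8.
Step 18. [r5c1∈{6}] nothing but 6 survives at r5c1 ⇒ r5c1=6.
Step 19. [r5c2∈{1}] nothing but 1 survives at r5c2, so r5c2=1.
Step 20. [r4c5∈{3}] r4c5 has the single candidate 3, so r4c5=3.
Step 21. [r2c9∈{8}] r2c9 is down to just 8. So r2c9=8.
Step 22. [r5c5∈{7}] r5c5 is down to just 7, so r5c5=7.
Step 23. [r4c9∈{9}] only 9 remains possible at r4c9, so r4c9=9.
Step 24. [r6c4∈{2}] nothing but 2 survives at r6c4 ⇒ r6c4=2.
Step 25. [r9c8∈{2}] r9c8 has the single candidate 2 ⇒ r9c8=2.
Step 26. [r7c9∈{4}] r7c9 has the single candidate 4, so r7c9=4.
Step 27. [r5c6∈{8}] r5c6 has the single candidate 8 ⇒ r5c6=8.
Step 28. [r7c1∈{5}] r7c1 has the single candidate 5. So r7c1=5.
Step 29. [r4c4∈{1}] only 1 remains possible at r4c4 ⇒ r4c4=1.
Step 30. [r7c2∈{2}] r7c2 has the single candidate 2 ⇒ r7c2=2.
Step 31. [r2c5∈{2}] r2c5 has the single candidate 2. So r2c5=2.
Step 32. [r3c1∈{9}] r3c1's peers cover all but 9, so r3c1=9.
Step 33. [r9c7∈{8}] nothing but 8 survives at r9c7, so r9c7=8.
Step 34. [r2c1∈{3}] r2c1 has the single candidate 3, so r2c1=3.
Step 35. [r2c8∈{1}] only 1 remains possible at r2c8 ⇒ r2c8=1.
Step 36. [r1c4∈{5}] r1c4 is down to just 5 ⇒ r1c4=5.
Step 37. [r8c7∈{5}] r8c7 is down to just 5. So r8c7=5.
Step 38. [r5c8∈{4}] r5c8 is down to just 4, so r5c8=4.

Answer: 2 8 1 5 4 7 6 9 3 / 3 7 5 6 2 9 4 1 8 / 9 4 6 3 8 1 7 5 2 / 4 5 7 1 3 6 2 8 9 / 6 1 2 9 7 8 3 4 5 / 8 3 9 2 5 4 1 7 6 / 5 2 8 7 1 3 9 6 4 / 1 9 4 8 6 2 5 3 7 / 7 6 3 4 9 5 8 2 1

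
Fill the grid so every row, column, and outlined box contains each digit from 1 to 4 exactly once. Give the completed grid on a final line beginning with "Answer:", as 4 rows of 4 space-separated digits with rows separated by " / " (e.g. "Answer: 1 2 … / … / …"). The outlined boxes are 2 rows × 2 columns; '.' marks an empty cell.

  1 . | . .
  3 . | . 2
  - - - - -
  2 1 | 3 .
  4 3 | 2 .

Step 1. [r1c3∈{4}] only 4 remains possible at r1c3. So r1c3=4.
Step 2. [r4c4∈{1}] r4c4's peers cover all but 1, so r4c4=1.
Step 3. [r2c2∈{4}] r2c2's peers cover all but 4, so r2c2=4.
Step 4. [r1c2∈{2}] only 2 remains possible at r1c2, so r1c2=2.
Step 5. [r3c4∈{4}] r3c4's peers cover all but 4, so r3c4=4.
Step 6. [r2c3∈{1}] r2c3's peers cover all but 1. So r2c3=1.
Step 7. [r1c4∈{3}] r1c4 is down to just 3, so r1c4=3.

Answer: 1 2 4 3 / 3 4 1 2 / 2 1 3 4 / 4 3 2 1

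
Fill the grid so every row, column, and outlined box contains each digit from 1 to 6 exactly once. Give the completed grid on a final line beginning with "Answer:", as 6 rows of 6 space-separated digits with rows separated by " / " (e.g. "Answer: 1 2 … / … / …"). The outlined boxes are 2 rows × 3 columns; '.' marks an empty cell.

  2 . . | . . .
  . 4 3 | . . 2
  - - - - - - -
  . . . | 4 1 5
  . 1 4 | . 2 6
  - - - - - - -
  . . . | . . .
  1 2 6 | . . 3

Step 1. [r6c4∈{5}] r6c4 has the single candidate 5. So r6c4=5.
Step 2. [r1c5∈{3,4,5,6}] across col 5, 3 lands solely at r1c5 ⇒ r1c5=3.
Step 3. [r5c1∈{3,4,5}] across col 1, 4 lands solely at r5c1. So r5c1=4.
Step 4. [r2c4∈{1,6}] r2c4 is the only open cell in row 2 admitting 1 ⇒ r2c4=1.
Step 5. [r1c4∈{6}] nothing but 6 survives at r1c4. So r1c4=6.
Step 6. [r1c2∈{5}] nothing but 5 survives at r1c2, so r1c2=5.
Step 7. [r3c2∈{3,6}] across col 2, 6 lands solely at r3c2, so r3c2=6.
Step 8. [r3c1∈{3}] r3c1 is down to just 3, so r3c1=3.
Step 9. [r5c2∈{3}] r5c2's peers cover all but 3. So r5c2=3.
Step 10. [r4c1∈{5}] nothing but 5 survives at r4c1, so r4c1=5.
Step 11. [r2c5∈{5}] only 5 remains possible at r2c5, so r2c5=5.
Step 12. [r5c6∈{1}] only 1 remains possible at r5c6. So r5c6=1.
Step 13. [r5c3∈{5}] only 5 remains possible at r5c3 ⇒ r5c3=5.
Step 14. [r6c5∈{4}] r6c5 has the single candidate 4. So r6c5=4.
Step 15. [r2c1∈{6}] r2c1 is down to just 6. So r2c1=6.
Step 16. [r5c5∈{6}] r5c5 has the single candidate 6. So r5c5=6.
Step 17. [r1c3∈{1}] r1c3's peers cover all but 1 ⇒ r1c3=1.
Step 18. [r1c6∈{4}] r1c6 is down to just 4, so r1c6=4.
Step 19. [r3c3∈{2}] nothing but 2 survives at r3c3 ⇒ r3c3=2.
Step 20. [r4c4∈{3}] r4c4 is down to just 3. So r4c4=3.
Step 21. [r5c4∈{2}] only 2 remains possible at r5c4. So r5c4=2.

Answer: 2 5 1 6 3 4 / 6 4 3 1 5 2 / 3 6 2 4 1 5 / 5 1 4 3 2 6 / 4 3 5 2 6 1 / 1 2 6 5 4 3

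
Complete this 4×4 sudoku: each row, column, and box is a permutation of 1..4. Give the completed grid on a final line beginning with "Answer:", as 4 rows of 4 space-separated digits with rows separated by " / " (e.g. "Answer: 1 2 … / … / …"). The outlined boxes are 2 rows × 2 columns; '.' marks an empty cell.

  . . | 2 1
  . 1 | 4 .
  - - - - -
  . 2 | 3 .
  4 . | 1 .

Step 1. [r1c1∈{3}] r1c1's peers cover all but 3. So r1c1=3.
Step 2. [r3c4∈{4}] r3c4 is down to just 4 ⇒ r3c4=4.
Step 3. [r4c4∈{2}] nothing but 2 survives at r4c4 ⇒ r4c4=2.
Step 4. [r4c2∈{3}] r4c2 is down to just 3, so r4c2=3.
Step 5. [r1c2∈{4}] only 4 remains possible at r1c2. So r1c2=4.
Step 6. [r2c1∈{2}] nothing but 2 survives at r2c1. So r2c1=2.
Step 7. [r3c1∈{1}] nothing but 1 survives at r3c1, so r3c1=1.
Step 8. [r2c4∈{3}] only 3 remains possible at r2c4. So r2c4=3.

Answer: 3 4 2 1 / 2 1 4 3 / 1 2 3 4 / 4 3 1 2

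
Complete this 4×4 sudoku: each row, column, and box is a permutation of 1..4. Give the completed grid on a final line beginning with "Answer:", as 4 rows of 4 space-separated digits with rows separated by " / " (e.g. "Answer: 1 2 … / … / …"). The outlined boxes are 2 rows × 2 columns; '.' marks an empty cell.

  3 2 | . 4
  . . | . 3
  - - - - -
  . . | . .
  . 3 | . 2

Step 1. [r3c4∈{1}] nothing but 1 survives at r3c4, so r3c4=1.
Step 2. [r3c2∈{4}] nothing but 4 survives at r3c2. So r3c2=4.
Step 3. [r2c2∈{1}] r2c2's peers cover all but 1, so r2c2=1.
Step 4. [r2c3∈{2}] r2c3 is down to just 2. So r2c3=2.
Step 5. [r4c3∈{4}] r4c3 is down to just 4. So r4c3=4.
Step 6. [r4c1∈{1}] r4c1 is down to just 1 ⇒ r4c1=1.
Step 7. [r2c1∈{4}] r2c1's peers cover all but 4 ⇒ r2c1=4.
Step 8. [r1c3∈{1}] only 1 remains possible at r1c3, so r1c3=1.
Step 9. [r3c3∈{3}] nothing but 3 survives at r3c3, so r3c3=3.
Step 10. [r3c1∈{2}] r3c1 has the single candidate 2. So r3c1=2.

Answer: 3 2 1 4 / 4 1 2 3 / 2 4 3 1 / 1 3 4 2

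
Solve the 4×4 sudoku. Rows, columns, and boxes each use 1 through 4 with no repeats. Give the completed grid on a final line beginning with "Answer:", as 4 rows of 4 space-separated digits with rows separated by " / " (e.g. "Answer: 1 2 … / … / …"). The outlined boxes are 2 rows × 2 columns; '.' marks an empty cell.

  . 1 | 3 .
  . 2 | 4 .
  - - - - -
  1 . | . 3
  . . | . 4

Step 1. [r4c1∈{2,3}] r4c1 is the only open cell in col 1 admitting 2, so r4c1=2.
Step 2. [r2c4∈{1}] r2c4's peers cover all but 1, so r2c4=1.
Step 3. [r2c1∈{3}] r2c1 has the single candidate 3 ⇒ r2c1=3.
Step 4. [r1c4∈{2}] r1c4 has the single candidate 2 ⇒ r1c4=2.
Step 5. [r3c2∈{4}] r3c2's peers cover all but 4. So r3c2=4.
Step 6. [r3c3∈{2}] only 2 remains possible at r3c3, so r3c3=2.
Step 7. [r1c1∈{4}] only 4 remains possible at r1c1. So r1c1=4.
Step 8. [r4c3∈{1}] r4c3's peers cover all but 1, so r4c3=1.
Step 9. [r4c2∈{3}] nothing but 3 survives at r4c2 ⇒ r4c2=3.

Answer: 4 1 3 2 / 3 2 4 1 / 1 4 2 3 / 2 3 1 4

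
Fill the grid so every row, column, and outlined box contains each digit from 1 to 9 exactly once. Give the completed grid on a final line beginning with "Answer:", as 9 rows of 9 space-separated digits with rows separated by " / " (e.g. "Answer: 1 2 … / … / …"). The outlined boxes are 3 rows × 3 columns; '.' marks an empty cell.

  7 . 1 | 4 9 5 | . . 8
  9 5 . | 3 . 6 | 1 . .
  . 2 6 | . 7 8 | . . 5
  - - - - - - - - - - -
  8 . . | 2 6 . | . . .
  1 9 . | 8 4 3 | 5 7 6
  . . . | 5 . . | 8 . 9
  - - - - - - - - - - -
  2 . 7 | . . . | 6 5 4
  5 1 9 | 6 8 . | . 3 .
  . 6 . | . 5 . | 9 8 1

Step 1. [r6c8∈{1,2,4}] r6c8 is the only open cell in box 6 admitting 2, so r6c8=2.
Step 2. [r1c2∈{3}] only 3 remains possible at r1c2 ⇒ r1c2=3.
Step 3. [r3c1∈{4}] r3c1 is down to just 4, so r3c1=4.
Step 4. [r9c3∈{3,4}] r9c3 is the only open cell in box 7 admitting 4. So r9c3=4.
Step 5. [r8c7∈{2,7}] r8c7 is the only open cell in col 7 admitting 7. So r8c7=7.
Step 6. [r6c5∈{1}] only 1 remains possible at r6c5, so r6c5=1.
Step 7. [r4c7∈{3,4}] col 7 places 4 nowhere but r4c7 ⇒ r4c7=4.
Step 8. [r6c6∈{7}] r6c6 has the single candidate 7. So r6c6=7.
Step 9. [r7c6∈{1,9}] col 6 places 1 nowhere but r7c6, so r7c6=1.
Step 10. [r6c3∈{3}] only 3 remains possible at r6c3, so r6c3=3.
Step 11. [r8c9∈{2}] only 2 remains possible at r8c9, so r8c9=2.
Step 12. [r1c8∈{6}] r1c8 has the single candidate 6, so r1c8=6.
Step 13. [r9c6∈{2}] r9c6 is down to just 2 ⇒ r9c6=2.
Step 14. [r4c6∈{9}] r4c6 is down to just 9. So r4c6=9.
Step 15. [r2c3∈{8}] nothing but 8 survives at r2c3, so r2c3=8.
Step 16. [r4c9∈{3}] r4c9 has the single candidate 3, so r4c9=3.
Step 17. [r3c4∈{1}] only 1 remains possible at r3c4. So r3c4=1.
Step 18. [r6c1∈{6}] r6c1 has the single candidate 6. So r6c1=6.
Step 19. [r4c3∈{5}] r4c3 has the single candidate 5, so r4c3=5.
Step 20. [r2c8∈{4}] r2c8 is down to just 4, so r2c8=4.
Step 21. [r5c3∈{2}] only 2 remains possible at r5c3, so r5c3=2.
Step 22. [r9c1∈{3}] only 3 remains possible at r9c1, so r9c1=3.
Step 23. [r2c9∈{7}] nothing but 7 survives at r2c9, so r2c9=7.
Step 24. [r3c8∈{9}] r3c8's peers cover all but 9, so r3c8=9.
Step 25. [r7c4∈{9}] r7c4 has the single candidate 9, so r7c4=9.
Step 26. [r7c5∈{3}] only 3 remains possible at r7c5. So r7c5=3.
Step 27. [r6c2∈{4}] nothing but 4 survives at r6c2. So r6c2=4.
Step 28. [r4c8∈{1}] nothing but 1 survives at r4c8. So r4c8=1.
Step 29. [r4c2∈{7}] nothing but 7 survives at r4c2. So r4c2=7.
Step 30. [r8c6∈{4}] r8c6's peers cover all but 4. So r8c6=4.
Step 31. [r7c2∈{8}] nothing but 8 survives at r7c2, so r7c2=8.
Step 32. [r2c5∈{2}] r2c5's peers cover all but 2 ⇒ r2c5=2.
Step 33. [r9c4∈{7}] r9c4 is down to just 7, so r9c4=7.
Step 34. [r1c7∈{2}] r1c7's peers cover all but 2, so r1c7=2.
Step 35. [r3c7∈{3}] nothing but 3 survives at r3c7, so r3c7=3.

Answer: 7 3 1 4 9 5 2 6 8 / 9 5 8 3 2 6 1 4 7 / 4 2 6 1 7 8 3 9 5 / 8 7 5 2 6 9 4 1 3 / 1 9 2 8 4 3 5 7 6 / 6 4 3 5 1 7 8 2 9 / 2 8 7 9 3 1 6 5 4 / 5 1 9 6 8 4 7 3 2 / 3 6 4 7 5 2 9 8 1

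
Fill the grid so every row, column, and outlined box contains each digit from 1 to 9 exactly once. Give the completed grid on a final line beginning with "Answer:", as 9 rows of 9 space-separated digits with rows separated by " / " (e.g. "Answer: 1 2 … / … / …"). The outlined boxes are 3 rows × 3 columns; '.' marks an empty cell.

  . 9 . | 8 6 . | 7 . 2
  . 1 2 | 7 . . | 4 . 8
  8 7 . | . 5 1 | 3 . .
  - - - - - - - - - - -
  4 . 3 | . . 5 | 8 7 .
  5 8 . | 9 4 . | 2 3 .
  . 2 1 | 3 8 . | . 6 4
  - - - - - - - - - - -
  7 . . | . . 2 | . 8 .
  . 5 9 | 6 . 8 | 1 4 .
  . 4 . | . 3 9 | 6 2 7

Step 1. [r4c9∈{1,9}] row 4 places 9 nowhere but r4c9. So r4c9=9.
Step 2. [r1c1∈{3}] only 3 remains possible at r1c1. So r1c1=3.
Step 3. [r7c4∈{1,4,5}] in row 7, 4 fits only at r7c4 ⇒ r7c4=4.
Step 4. [r7c3∈{6}] r7c3 has the single candidate 6, so r7c3=6.
Step 5. [r2c8∈{5,9}] r2c8 is the only open cell in row 2 admitting 5, so r2c8=5.
Step 6. [r4c5∈{1,2}] r4c5 is the only open cell in col 5 admitting 2, so r4c5=2.
Step 7. [r7c9∈{3,5}] 5 has one home in col 9: r7c9, so r7c9=5.
Step 8. [r1c6∈{4}] only 4 remains possible at r1c6. So r1c6=4.
Step 9. [r4c4∈{1}] nothing but 1 survives at r4c4. So r4c4=1.
Step 10. [r5c6∈{6,7}] 6 has one home in row 5: r5c6 ⇒ r5c6=6.
Step 11. [r8c5∈{7}] nothing but 7 survives at r8c5. So r8c5=7.
Step 12. [r8c9∈{3}] r8c9 has the single candidate 3 ⇒ r8c9=3.
Step 13. [r4c2∈{6}] r4c2 is down to just 6. So r4c2=6.
Step 14. [r9c1∈{1}] r9c1 has the single candidate 1 ⇒ r9c1=1.
Step 15. [r3c8∈{9}] nothing but 9 survives at r3c8. So r3c8=9.
Step 16. [r3c4∈{2}] r3c4 has the single candidate 2 ⇒ r3c4=2.
Step 17. [r6c7∈{5}] r6c7's peers cover all but 5. So r6c7=5.
Step 18. [r1c3∈{5}] r1c3's peers cover all but 5, so r1c3=5.
Step 19. [r3c9∈{6}] only 6 remains possible at r3c9. So r3c9=6.
Step 20. [r5c3∈{7}] nothing but 7 survives at r5c3, so r5c3=7.
Step 21. [r2c5∈{9}] r2c5 has the single candidate 9, so r2c5=9.
Step 22. [r8c1∈{2}] r8c1 is down to just 2 ⇒ r8c1=2.
Step 23. [r2c1∈{6}] r2c1 is down to just 6 ⇒ r2c1=6.
Step 24. [r7c2∈{3}] nothing but 3 survives at r7c2, so r7c2=3.
Step 25. [r7c7∈{9}] r7c7 is down to just 9 ⇒ r7c7=9.
Step 26. [r9c4∈{5}] r9c4 is down to just 5, so r9c4=5.
Step 27. [r2c6∈{3}] nothing but 3 survives at r2c6 ⇒ r2c6=3.
Step 28. [r7c5∈{1}] r7c5 is down to just 1, so r7c5=1.
Step 29. [r1c8∈{1}] nothing but 1 survives at r1c8. So r1c8=1.
Step 30. [r6c6∈{7}] nothing but 7 survives at r6c6, so r6c6=7.
Step 31. [r3c3∈{4}] r3c3's peers cover all but 4 ⇒ r3c3=4.
Step 32. [r6c1∈{9}] only 9 remains possible at r6c1. So r6c1=9.
Step 33. [r9c3∈{8}] r9c3 has the single candidate 8 ⇒ r9c3=8.
Step 34. [r5c9∈{1}] r5c9's peers cover all but 1. So r5c9=1.

Answer: 3 9 5 8 6 4 7 1 2 / 6 1 2 7 9 3 4 5 8 / 8 7 4 2 5 1 3 9 6 / 4 6 3 1 2 5 8 7 9 / 5 8 7 9 4 6 2 3 1 / 9 2 1 3 8 7 5 6 4 / 7 3 6 4 1 2 9 8 5 / 2 5 9 6 7 8 1 4 3 / 1 4 8 5 3 9 6 2 7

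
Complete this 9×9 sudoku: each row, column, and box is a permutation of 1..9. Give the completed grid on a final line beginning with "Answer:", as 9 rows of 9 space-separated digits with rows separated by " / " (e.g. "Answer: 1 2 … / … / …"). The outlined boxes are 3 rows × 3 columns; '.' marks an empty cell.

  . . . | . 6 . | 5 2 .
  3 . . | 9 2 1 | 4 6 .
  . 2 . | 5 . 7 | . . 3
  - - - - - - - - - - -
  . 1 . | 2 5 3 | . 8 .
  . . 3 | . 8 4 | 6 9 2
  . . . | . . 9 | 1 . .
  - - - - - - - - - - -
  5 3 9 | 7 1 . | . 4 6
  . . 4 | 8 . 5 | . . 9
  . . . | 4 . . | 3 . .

Step 1. [r5c1∈{7}] nothing but 7 survives at r5c1. So r5c1=7.
Step 2. [r4c3∈{6}] nothing but 6 survives at r4c3, so r4c3=6.
Step 3. [r3c1∈{1,4,6,8,9}] 6 has one home in row 3: r3c1. So r3c1=6.
Step 4. [r1c6∈{8}] only 8 remains possible at r1c6, so r1c6=8.
Step 5. [r3c8∈{1}] nothing but 1 survives at r3c8, so r3c8=1.
Step 6. [r1c9∈{7}] nothing but 7 survives at r1c9 ⇒ r1c9=7.
Step 7. [r3c3∈{8}] r3c3's peers cover all but 8. So r3c3=8.
Step 8. [r8c1∈{1,2}] in row 8, 1 fits only at r8c1, so r8c1=1.
Step 9. [r8c8∈{7}] r8c8 has the single candidate 7. So r8c8=7.
Step 10. [r5c2∈{5}] nothing but 5 survives at r5c2 ⇒ r5c2=5.
Step 11. [r7c7∈{2,8}] r7c7 is the only open cell in row 7 admitting 8. So r7c7=8.
Step 12. [r2c2∈{7}] r2c2 is down to just 7, so r2c2=7.
Step 13. [r9c8∈{5}] r9c8's peers cover all but 5. So r9c8=5.
Step 14. [r6c3∈{2}] r6c3 has the single candidate 2. So r6c3=2.
Step 15. [r1c2∈{4,9}] across col 2, 9 lands solely at r1c2 ⇒ r1c2=9.
Step 16. [r6c2∈{4,8}] across col 2, 4 lands solely at r6c2. So r6c2=4.
Step 17. [r9c2∈{6,8}] 8 has one home in col 2: r9c2, so r9c2=8.
Step 18. [r7c6∈{2}] r7c6's peers cover all but 2, so r7c6=2.
Step 19. [r4c7∈{7}] r4c7's peers cover all but 7. So r4c7=7.
Step 20. [r3c7∈{9}] r3c7 is down to just 9, so r3c7=9.
Step 21. [r9c3∈{7}] r9c3's peers cover all but 7, so r9c3=7.
Step 22. [r8c7∈{2}] r8c7 has the single candidate 2. So r8c7=2.
Step 23. [r9c9∈{1}] only 1 remains possible at r9c9. So r9c9=1.
Step 24. [r5c4∈{1}] r5c4 has the single candidate 1, so r5c4=1.
Step 25. [r9c6∈{6}] r9c6's peers cover all but 6. So r9c6=6.
Step 26. [r6c1∈{8}] only 8 remains possible at r6c1 ⇒ r6c1=8.
Step 27. [r4c1∈{9}] r4c1's peers cover all but 9. So r4c1=9.
Step 28. [r4c9∈{4}] only 4 remains possible at r4c9. So r4c9=4.
Step 29. [r2c3∈{5}] nothing but 5 survives at r2c3 ⇒ r2c3=5.
Step 30. [r6c5∈{7}] r6c5 has the single candidate 7. So r6c5=7.
Step 31. [r3c5∈{4}] only 4 remains possible at r3c5. So r3c5=4.
Step 32. [r2c9∈{8}] nothing but 8 survives at r2c9, so r2c9=8.
Step 33. [r1c1∈{4}] nothing but 4 survives at r1c1. So r1c1=4.
Step 34. [r1c4∈{3}] r1c4 is down to just 3. So r1c4=3.
Step 35. [r1c3∈{1}] r1c3's peers cover all but 1, so r1c3=1.
Step 36. [r6c4∈{6}] nothing but 6 survives at r6c4. So r6c4=6.
Step 37. [r6c8∈{3}] r6c8 has the single candidate 3 ⇒ r6c8=3.
Step 38. [r9c1∈{2}] r9c1 is down to just 2. So r9c1=2.
Step 39. [r9c5∈{9}] r9c5 is down to just 9. So r9c5=9.
Step 40. [r8c5∈{3}] r8c5's peers cover all but 3. So r8c5=3.
Step 41. [r8c2∈{6}] only 6 remains possible at r8c2 ⇒ r8c2=6.
Step 42. [r6c9∈{5}] r6c9 is down to just 5, so r6c9=5.

Answer: 4 9 1 3 6 8 5 2 7 / 3 7 5 9 2 1 4 6 8 / 6 2 8 5 4 7 9 1 3 / 9 1 6 2 5 3 7 8 4 / 7 5 3 1 8 4 6 9 2 / 8 4 2 6 7 9 1 3 5 / 5 3 9 7 1 2 8 4 6 / 1 6 4 8 3 5 2 7 9 / 2 8 7 4 9 6 3 5 1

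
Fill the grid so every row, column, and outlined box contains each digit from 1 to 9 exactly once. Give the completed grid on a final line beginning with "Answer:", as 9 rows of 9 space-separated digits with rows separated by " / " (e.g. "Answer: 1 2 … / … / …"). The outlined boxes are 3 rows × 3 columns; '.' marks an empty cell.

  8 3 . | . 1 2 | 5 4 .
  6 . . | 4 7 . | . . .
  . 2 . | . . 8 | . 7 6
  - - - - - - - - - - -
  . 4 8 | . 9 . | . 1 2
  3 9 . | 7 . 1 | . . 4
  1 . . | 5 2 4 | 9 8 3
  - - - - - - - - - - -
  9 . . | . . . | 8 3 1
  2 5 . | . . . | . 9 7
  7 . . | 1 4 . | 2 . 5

Step 1. [r7c2∈{6}] r7c2's peers cover all but 6. So r7c2=6.
Step 2. [r5c7∈{6}] only 6 remains possible at r5c7 ⇒ r5c7=6.
Step 3. [r8c5∈{3,6,8}] col 5 places 6 nowhere but r8c5. So r8c5=6.
Step 4. [r8c6∈{3}] r8c6's peers cover all but 3, so r8c6=3.
Step 5. [r8c3∈{1,4}] r8c3 is the only open cell in row 8 admitting 1 ⇒ r8c3=1.
Step 6. [r3c5∈{3,5}] across col 5, 3 lands solely at r3c5. So r3c5=3.
Step 7. [r3c4∈{9}] r3c4's peers cover all but 9, so r3c4=9.
Step 8. [r1c9∈{9}] only 9 remains possible at r1c9. So r1c9=9.
Step 9. [r4c1∈{5}] only 5 remains possible at r4c1. So r4c1=5.
Step 10. [r2c6∈{5}] r2c6 has the single candidate 5, so r2c6=5.
Step 11. [r3c7∈{1}] r3c7's peers cover all but 1 ⇒ r3c7=1.
Step 12. [r1c4∈{6}] r1c4 has the single candidate 6. So r1c4=6.
Step 13. [r7c3∈{4}] r7c3's peers cover all but 4, so r7c3=4.
Step 14. [r1c3∈{7}] r1c3's peers cover all but 7, so r1c3=7.
Step 15. [r4c7∈{7}] r4c7's peers cover all but 7 ⇒ r4c7=7.
Step 16. [r2c7∈{3}] only 3 remains possible at r2c7. So r2c7=3.
Step 17. [r7c4∈{2}] nothing but 2 survives at r7c4 ⇒ r7c4=2.
Step 18. [r4c6∈{6}] r4c6 has the single candidate 6, so r4c6=6.
Step 19. [r9c3∈{3}] r9c3's peers cover all but 3 ⇒ r9c3=3.
Step 20. [r8c7∈{4}] r8c7 has the single candidate 4, so r8c7=4.
Step 21. [r3c3∈{5}] r3c3 is down to just 5, so r3c3=5.
Step 22. [r2c2∈{1}] r2c2 is down to just 1 ⇒ r2c2=1.
Step 23. [r5c8∈{5}] r5c8 has the single candidate 5. So r5c8=5.
Step 24. [r7c6∈{7}] r7c6's peers cover all but 7, so r7c6=7.
Step 25. [r2c3∈{9}] r2c3 is down to just 9, so r2c3=9.
Step 26. [r9c6∈{9}] r9c6's peers cover all but 9, so r9c6=9.
Step 27. [r9c8∈{6}] r9c8 has the single candidate 6 ⇒ r9c8=6.
Step 28. [r8c4∈{8}] nothing but 8 survives at r8c4, so r8c4=8.
Step 29. [r2c8∈{2}] r2c8 is down to just 2. So r2c8=2.
Step 30. [r5c5∈{8}] only 8 remains possible at r5c5 ⇒ r5c5=8.
Step 31. [r4c4∈{3}] r4c4 is down to just 3, so r4c4=3.
Step 32. [r6c2∈{7}] nothing but 7 survives at r6c2 ⇒ r6c2=7.
Step 33. [r9c2∈{8}] r9c2 is down to just 8 ⇒ r9c2=8.
Step 34. [r7c5∈{5}] only 5 remains possible at r7c5. So r7c5=5.
Step 35. [r2c9∈{8}] only 8 remains possible at r2c9, so r2c9=8.
Step 36. [r5c3∈{2}] only 2 remains possible at r5c3, so r5c3=2.
Step 37. [r3c1∈{4}] r3c1 is down to just 4, so r3c1=4.
Step 38. [r6c3∈{6}] only 6 remains possible at r6c3, so r6c3=6.

Answer: 8 3 7 6 1 2 5 4 9 / 6 1 9 4 7 5 3 2 8 / 4 2 5 9 3 8 1 7 6 / 5 4 8 3 9 6 7 1 2 / 3 9 2 7 8 1 6 5 4 / 1 7 6 5 2 4 9 8 3 / 9 6 4 2 5 7 8 3 1 / 2 5 1 8 6 3 4 9 7 / 7 8 3 1 4 9 2 6 5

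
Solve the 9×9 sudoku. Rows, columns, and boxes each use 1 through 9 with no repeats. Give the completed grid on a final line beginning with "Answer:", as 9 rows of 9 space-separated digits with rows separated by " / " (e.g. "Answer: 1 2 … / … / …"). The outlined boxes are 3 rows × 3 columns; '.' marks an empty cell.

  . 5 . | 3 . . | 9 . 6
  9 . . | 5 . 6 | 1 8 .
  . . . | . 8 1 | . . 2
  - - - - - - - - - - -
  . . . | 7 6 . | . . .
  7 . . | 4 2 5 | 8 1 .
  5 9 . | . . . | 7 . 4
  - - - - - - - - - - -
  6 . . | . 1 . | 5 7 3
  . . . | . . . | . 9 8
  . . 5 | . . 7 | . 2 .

Step 1. [r6c3∈{1,2,3,6,8}] 2 has one home in row 6: r6c3. So r6c3=2.
Step 2. [r2c2∈{2,3,4,7}] row 2 places 2 nowhere but r2c2 ⇒ r2c2=2.
Step 3. [r2c3∈{3,4,7}] in row 2, 3 fits only at r2c3 ⇒ r2c3=3.
Step 4. [r3c1∈{4}] r3c1's peers cover all but 4, so r3c1=4.
Step 5. [r9c5∈{3,4,9}] in col 5, 9 fits only at r9c5. So r9c5=9.
Step 6. [r5c2∈{3,6}] across row 5, 3 lands solely at r5c2. So r5c2=3.
Step 7. [r6c5∈{3}] r6c5's peers cover all but 3 ⇒ r6c5=3.
Step 8. [r2c5∈{4,7}] r2c5 is the only open cell in row 2 admitting 4. So r2c5=4.
Step 9. [r8c1∈{1,2,3}] across col 1, 2 lands solely at r8c1. So r8c1=2.
Step 10. [r6c6∈{8}] r6c6 is down to just 8. So r6c6=8.
Step 11. [r3c7∈{3}] r3c7's peers cover all but 3. So r3c7=3.
Step 12. [r7c4∈{2,8}] in col 4, 2 fits only at r7c4 ⇒ r7c4=2.
Step 13. [r9c4∈{6,8}] across col 4, 8 lands solely at r9c4, so r9c4=8.
Step 14. [r7c6∈{4}] r7c6 has the single candidate 4, so r7c6=4.
Step 15. [r9c9∈{1}] r9c9 has the single candidate 1. So r9c9=1.
Step 16. [r9c2∈{4}] nothing but 4 survives at r9c2. So r9c2=4.
Step 17. [r4c3∈{1,4,8}] row 4 places 4 nowhere but r4c3, so r4c3=4.
Step 18. [r3c2∈{6,7}] col 2 places 6 nowhere but r3c2, so r3c2=6.
Step 19. [r3c3∈{7}] r3c3 is down to just 7. So r3c3=7.
Step 20. [r7c2∈{8}] only 8 remains possible at r7c2 ⇒ r7c2=8.
Step 21. [r4c9∈{5,9}] r4c9 is the only open cell in col 9 admitting 5 ⇒ r4c9=5.
Step 22. [r8c3∈{1}] r8c3's peers cover all but 1. So r8c3=1.
Step 23. [r1c1∈{1,8}] 1 has one home in row 1: r1c1. So r1c1=1.
Step 24. [r9c7∈{6}] r9c7's peers cover all but 6 ⇒ r9c7=6.
Step 25. [r4c2∈{1}] r4c2's peers cover all but 1 ⇒ r4c2=1.
Step 26. [r3c8∈{5}] r3c8 has the single candidate 5, so r3c8=5.
Step 27. [r1c6∈{2}] r1c6 has the single candidate 2 ⇒ r1c6=2.
Step 28. [r8c2∈{7}] r8c2's peers cover all but 7 ⇒ r8c2=7.
Step 29. [r8c7∈{4}] nothing but 4 survives at r8c7, so r8c7=4.
Step 30. [r2c9∈{7}] r2c9 has the single candidate 7 ⇒ r2c9=7.
Step 31. [r7c3∈{9}] r7c3 has the single candidate 9 ⇒ r7c3=9.
Step 32. [r4c6∈{9}] r4c6 is down to just 9. So r4c6=9.
Step 33. [r8c4∈{6}] r8c4 is down to just 6, so r8c4=6.
Step 34. [r8c6∈{3}] r8c6 has the single candidate 3, so r8c6=3.
Step 35. [r4c1∈{8}] nothing but 8 survives at r4c1, so r4c1=8.
Step 36. [r4c8∈{3}] r4c8 has the single candidate 3, so r4c8=3.
Step 37. [r5c3∈{6}] r5c3 is down to just 6 ⇒ r5c3=6.
Step 38. [r1c5∈{7}] r1c5 is down to just 7 ⇒ r1c5=7.
Step 39. [r6c8∈{6}] r6c8's peers cover all but 6. So r6c8=6.
Step 40. [r5c9∈{9}] r5c9 is down to just 9 ⇒ r5c9=9.
Step 41. [r1c3∈{8}] r1c3 has the single candidate 8. So r1c3=8.
Step 42. [r1c8∈{4}] r1c8 has the single candidate 4. So r1c8=4.
Step 43. [r6c4∈{1}] r6c4 is down to just 1. So r6c4=1.
Step 44. [r4c7∈{2}] r4c7 is down to just 2 ⇒ r4c7=2.
Step 45. [r3c4∈{9}] r3c4 is down to just 9. So r3c4=9.
Step 46. [r8c5∈{5}] r8c5 is down to just 5. So r8c5=5.
Step 47. [r9c1∈{3}] nothing but 3 survives at r9c1, so r9c1=3.

Answer: 1 5 8 3 7 2 9 4 6 / 9 2 3 5 4 6 1 8 7 / 4 6 7 9 8 1 3 5 2 / 8 1 4 7 6 9 2 3 5 / 7 3 6 4 2 5 8 1 9 / 5 9 2 1 3 8 7 6 4 / 6 8 9 2 1 4 5 7 3 / 2 7 1 6 5 3 4 9 8 / 3 4 5 8 9 7 6 2 1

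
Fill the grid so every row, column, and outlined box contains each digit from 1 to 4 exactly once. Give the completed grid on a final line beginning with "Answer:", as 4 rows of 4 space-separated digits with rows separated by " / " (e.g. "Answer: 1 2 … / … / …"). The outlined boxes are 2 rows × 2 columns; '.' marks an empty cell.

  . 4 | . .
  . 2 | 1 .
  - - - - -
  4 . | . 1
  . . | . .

Step 1. [r3c3∈{2,3}] across row 3, 2 lands solely at r3c3. So r3c3=2.
Step 2. [r1c3∈{3}] r1c3 has the single candidate 3 ⇒ r1c3=3.
Step 3. [r4c4∈{3,4}] col 4 places 3 nowhere but r4c4 ⇒ r4c4=3.
Step 4. [r4c2∈{1}] r4c2 has the single candidate 1 ⇒ r4c2=1.
Step 5. [r4c1∈{2}] only 2 remains possible at r4c1 ⇒ r4c1=2.
Step 6. [r1c1∈{1}] r1c1 has the single candidate 1, so r1c1=1.
Step 7. [r4c3∈{4}] r4c3's peers cover all but 4. So r4c3=4.
Step 8. [r1c4∈{2}] only 2 remains possible at r1c4. So r1c4=2.
Step 9. [r2c4∈{4}] only 4 remains possible at r2c4. So r2c4=4.
Step 10. [r2c1∈{3}] r2c1 is down to just 3. So r2c1=3.
Step 11. [r3c2∈{3}] r3c2 is down to just 3, so r3c2=3.

Answer: 1 4 3 2 / 3 2 1 4 / 4 3 2 1 / 2 1 4 3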